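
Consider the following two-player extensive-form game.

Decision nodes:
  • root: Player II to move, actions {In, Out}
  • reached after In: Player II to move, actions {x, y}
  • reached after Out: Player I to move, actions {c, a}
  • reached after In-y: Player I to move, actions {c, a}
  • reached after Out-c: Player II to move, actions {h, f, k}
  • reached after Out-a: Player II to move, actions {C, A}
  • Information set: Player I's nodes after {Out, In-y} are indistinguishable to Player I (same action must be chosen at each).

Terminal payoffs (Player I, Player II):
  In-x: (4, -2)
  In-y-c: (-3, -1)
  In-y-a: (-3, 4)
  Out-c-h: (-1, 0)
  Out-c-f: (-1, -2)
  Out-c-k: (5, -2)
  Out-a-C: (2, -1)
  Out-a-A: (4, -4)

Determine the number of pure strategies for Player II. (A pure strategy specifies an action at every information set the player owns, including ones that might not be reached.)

Player II owns the root with actions {In, Out} — two choices.
Player II owns the node after In with actions {x, y} — two choices.
Player II owns the node after Out-c with actions {h, f, k} — three choices.
Player II owns the node after Out-a with actions {C, A} — two choices.
A pure strategy fixes one action at each information set independently, so the count is the product 2 × 2 × 3 × 2 = 24.

24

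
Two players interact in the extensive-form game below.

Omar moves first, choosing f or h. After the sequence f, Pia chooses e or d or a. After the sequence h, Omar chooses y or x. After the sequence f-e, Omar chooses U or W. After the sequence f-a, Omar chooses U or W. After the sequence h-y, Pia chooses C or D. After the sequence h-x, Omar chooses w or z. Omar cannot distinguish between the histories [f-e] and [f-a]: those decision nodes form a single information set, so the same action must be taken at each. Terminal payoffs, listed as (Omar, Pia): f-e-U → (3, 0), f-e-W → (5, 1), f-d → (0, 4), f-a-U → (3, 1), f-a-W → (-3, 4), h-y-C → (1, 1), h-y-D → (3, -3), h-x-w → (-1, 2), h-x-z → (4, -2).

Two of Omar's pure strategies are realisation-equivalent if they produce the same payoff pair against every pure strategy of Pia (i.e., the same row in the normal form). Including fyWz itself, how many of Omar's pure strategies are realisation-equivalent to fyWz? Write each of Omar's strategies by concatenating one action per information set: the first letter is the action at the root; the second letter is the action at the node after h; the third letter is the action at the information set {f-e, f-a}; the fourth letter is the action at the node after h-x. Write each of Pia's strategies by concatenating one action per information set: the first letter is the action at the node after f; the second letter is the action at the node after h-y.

Row for fyWz (columns eC, eD, dC, dD, aC, aD): (5,1) (5,1) (0,4) (0,4) (-3,4) (-3,4).
Under fyWz, Omar's choice at the node after h and at the node after h-x can never be reached regardless of what Pia does, so varying those choices leaves every outcome unchanged.
Holding the reachable choices fixed and varying the unreachable ones freely already gives 2 × 2 = 4 equivalent strategies.
No other strategy reproduces this row, so those 4 are the full class: fyWw, fyWz, fxWw, fxWz.

4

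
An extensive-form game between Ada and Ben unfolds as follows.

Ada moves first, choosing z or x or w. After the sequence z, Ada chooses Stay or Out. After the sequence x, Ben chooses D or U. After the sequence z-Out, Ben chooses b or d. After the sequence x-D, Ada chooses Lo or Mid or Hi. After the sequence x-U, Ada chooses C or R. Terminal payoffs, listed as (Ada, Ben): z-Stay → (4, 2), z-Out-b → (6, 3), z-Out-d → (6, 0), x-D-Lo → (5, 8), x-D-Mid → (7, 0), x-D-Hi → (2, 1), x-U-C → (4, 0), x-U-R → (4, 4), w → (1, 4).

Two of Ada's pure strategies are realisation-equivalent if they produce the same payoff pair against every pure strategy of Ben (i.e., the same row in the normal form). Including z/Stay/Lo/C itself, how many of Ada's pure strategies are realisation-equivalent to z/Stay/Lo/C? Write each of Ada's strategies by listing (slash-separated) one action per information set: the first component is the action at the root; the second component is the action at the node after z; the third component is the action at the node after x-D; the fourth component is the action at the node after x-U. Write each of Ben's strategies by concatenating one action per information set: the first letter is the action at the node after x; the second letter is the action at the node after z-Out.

Row for z/Stay/Lo/C (columns Db, Dd, Ub, Ud): (4,2) (4,2) (4,2) (4,2).
Under z/Stay/Lo/C, Ada's choice at the node after x-D and at the node after x-U can never be reached regardless of what Ben does, so varying those choices leaves every outcome unchanged.
Holding the reachable choices fixed and varying the unreachable ones freely already gives 3 × 2 = 6 equivalent strategies.
No other strategy reproduces this row, so those 6 are the full class: z/Stay/Lo/C, z/Stay/Lo/R, z/Stay/Mid/C, z/Stay/Mid/R, z/Stay/Hi/C, z/Stay/Hi/R.

6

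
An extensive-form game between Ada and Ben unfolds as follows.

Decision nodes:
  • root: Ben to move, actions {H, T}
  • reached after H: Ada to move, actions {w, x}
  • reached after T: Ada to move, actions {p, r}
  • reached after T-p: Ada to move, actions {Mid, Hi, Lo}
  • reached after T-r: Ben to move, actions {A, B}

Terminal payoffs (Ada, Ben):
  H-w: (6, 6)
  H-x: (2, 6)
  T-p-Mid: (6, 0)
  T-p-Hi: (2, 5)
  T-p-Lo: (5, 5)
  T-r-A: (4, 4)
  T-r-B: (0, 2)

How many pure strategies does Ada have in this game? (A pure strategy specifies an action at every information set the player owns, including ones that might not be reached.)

12

Ada owns the node after H with actions {w, x} — two choices.
Ada owns the node after T with actions {p, r} — two choices.
Ada owns the node after T-p with actions {Mid, Hi, Lo} — three choices.
A pure strategy fixes one action at each information set independently, so the count is the product 2 × 2 × 3 = 12.
(For reference, Ben has 4 pure strategies, giving a 12×4 normal-form matrix.)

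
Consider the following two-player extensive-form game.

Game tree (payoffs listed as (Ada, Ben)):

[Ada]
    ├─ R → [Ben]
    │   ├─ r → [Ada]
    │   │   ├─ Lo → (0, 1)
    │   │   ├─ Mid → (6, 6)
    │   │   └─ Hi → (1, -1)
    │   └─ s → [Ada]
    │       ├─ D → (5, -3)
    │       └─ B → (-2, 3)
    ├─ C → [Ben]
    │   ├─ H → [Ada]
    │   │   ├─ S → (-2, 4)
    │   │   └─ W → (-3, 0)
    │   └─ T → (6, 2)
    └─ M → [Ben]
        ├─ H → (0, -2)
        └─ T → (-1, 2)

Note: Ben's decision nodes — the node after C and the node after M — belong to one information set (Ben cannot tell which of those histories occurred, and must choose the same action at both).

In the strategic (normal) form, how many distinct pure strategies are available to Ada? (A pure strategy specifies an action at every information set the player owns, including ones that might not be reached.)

Ada owns the root with actions {R, C, M} — three choices.
Ada owns the node after R-r with actions {Lo, Mid, Hi} — three choices.
Ada owns the node after R-s with actions {D, B} — two choices.
Ada owns the node after C-H with actions {S, W} — two choices.
A pure strategy fixes one action at each information set independently, so the count is the product 3 × 3 × 2 × 2 = 36.

36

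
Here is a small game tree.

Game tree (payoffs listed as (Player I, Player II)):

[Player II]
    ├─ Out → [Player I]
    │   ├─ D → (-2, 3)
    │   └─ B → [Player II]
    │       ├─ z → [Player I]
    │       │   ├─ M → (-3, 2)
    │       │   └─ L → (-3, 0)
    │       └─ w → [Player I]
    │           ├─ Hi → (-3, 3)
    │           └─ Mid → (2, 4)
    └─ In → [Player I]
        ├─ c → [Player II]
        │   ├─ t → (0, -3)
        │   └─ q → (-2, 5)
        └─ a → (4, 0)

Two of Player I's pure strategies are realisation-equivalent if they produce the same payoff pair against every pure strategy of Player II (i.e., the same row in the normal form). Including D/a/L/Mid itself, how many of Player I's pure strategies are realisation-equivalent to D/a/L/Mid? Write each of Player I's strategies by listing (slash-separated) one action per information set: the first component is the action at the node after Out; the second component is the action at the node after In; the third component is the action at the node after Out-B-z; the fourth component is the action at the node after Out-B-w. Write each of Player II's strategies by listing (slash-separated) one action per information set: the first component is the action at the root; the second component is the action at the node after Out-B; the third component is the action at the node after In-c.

4

Row for D/a/L/Mid (columns Out/z/t, Out/z/q, Out/w/t, Out/w/q, In/z/t, In/z/q, In/w/t, In/w/q): (-2,3) (-2,3) (-2,3) (-2,3) (4,0) (4,0) (4,0) (4,0).
Under D/a/L/Mid, Player I's choice at the node after Out-B-z and at the node after Out-B-w can never be reached regardless of what Player II does, so varying those choices leaves every outcome unchanged.
Holding the reachable choices fixed and varying the unreachable ones freely already gives 2 × 2 = 4 equivalent strategies.
No other strategy reproduces this row, so those 4 are the full class: D/a/M/Hi, D/a/M/Mid, D/a/L/Hi, D/a/L/Mid.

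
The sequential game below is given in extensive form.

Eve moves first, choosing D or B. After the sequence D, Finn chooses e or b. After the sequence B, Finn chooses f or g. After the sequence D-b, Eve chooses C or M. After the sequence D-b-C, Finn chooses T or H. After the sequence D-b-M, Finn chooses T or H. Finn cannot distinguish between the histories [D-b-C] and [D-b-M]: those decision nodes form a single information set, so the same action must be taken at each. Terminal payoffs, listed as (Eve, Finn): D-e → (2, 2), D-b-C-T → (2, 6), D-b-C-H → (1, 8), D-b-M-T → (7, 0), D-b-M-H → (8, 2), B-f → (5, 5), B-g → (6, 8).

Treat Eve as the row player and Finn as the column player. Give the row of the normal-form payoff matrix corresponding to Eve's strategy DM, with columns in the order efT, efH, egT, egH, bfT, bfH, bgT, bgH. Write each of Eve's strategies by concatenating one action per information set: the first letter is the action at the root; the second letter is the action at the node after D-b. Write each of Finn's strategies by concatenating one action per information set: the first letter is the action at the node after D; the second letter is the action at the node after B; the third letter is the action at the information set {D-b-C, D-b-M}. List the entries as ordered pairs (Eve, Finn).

vs efT: Eve plays D → Finn plays e at [D] → (2, 2)
vs efH: Eve plays D → Finn plays e at [D] → (2, 2)
vs egT: Eve plays D → Finn plays e at [D] → (2, 2)
vs egH: Eve plays D → Finn plays e at [D] → (2, 2)
vs bfT: Eve plays D → Finn plays b at [D] → Eve plays M at [D-b] → Finn plays T at [D-b-M] → (7, 0)
vs bfH: Eve plays D → Finn plays b at [D] → Eve plays M at [D-b] → Finn plays H at [D-b-M] → (8, 2)
vs bgT: Eve plays D → Finn plays b at [D] → Eve plays M at [D-b] → Finn plays T at [D-b-M] → (7, 0)
vs bgH: Eve plays D → Finn plays b at [D] → Eve plays M at [D-b] → Finn plays H at [D-b-M] → (8, 2)

(2,2) (2,2) (2,2) (2,2) (7,0) (8,2) (7,0) (8,2)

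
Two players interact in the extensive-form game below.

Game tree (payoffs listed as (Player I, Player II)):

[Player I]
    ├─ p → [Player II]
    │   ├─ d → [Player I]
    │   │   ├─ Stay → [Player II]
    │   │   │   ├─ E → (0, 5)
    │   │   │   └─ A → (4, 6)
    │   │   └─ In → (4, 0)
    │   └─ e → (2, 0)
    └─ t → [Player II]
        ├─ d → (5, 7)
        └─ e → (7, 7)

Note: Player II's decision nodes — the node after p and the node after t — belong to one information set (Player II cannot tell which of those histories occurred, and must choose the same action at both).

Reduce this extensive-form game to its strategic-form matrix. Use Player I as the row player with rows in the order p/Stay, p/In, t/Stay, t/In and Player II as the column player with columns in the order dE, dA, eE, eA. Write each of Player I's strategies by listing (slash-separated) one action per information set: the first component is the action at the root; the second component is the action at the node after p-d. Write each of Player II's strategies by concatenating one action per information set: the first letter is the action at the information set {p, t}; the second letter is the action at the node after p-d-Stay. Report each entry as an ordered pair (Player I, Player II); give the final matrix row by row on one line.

             dE       dA       eE       eA
p/Stay    (0,5)    (4,6)    (2,0)    (2,0)
  p/In    (4,0)    (4,0)    (2,0)    (2,0)
t/Stay    (5,7)    (5,7)    (7,7)    (7,7)
  t/In    (5,7)    (5,7)    (7,7)    (7,7)

p/Stay: (0,5) (4,6) (2,0) (2,0) | p/In: (4,0) (4,0) (2,0) (2,0) | t/Stay: (5,7) (5,7) (7,7) (7,7) | t/In: (5,7) (5,7) (7,7) (7,7)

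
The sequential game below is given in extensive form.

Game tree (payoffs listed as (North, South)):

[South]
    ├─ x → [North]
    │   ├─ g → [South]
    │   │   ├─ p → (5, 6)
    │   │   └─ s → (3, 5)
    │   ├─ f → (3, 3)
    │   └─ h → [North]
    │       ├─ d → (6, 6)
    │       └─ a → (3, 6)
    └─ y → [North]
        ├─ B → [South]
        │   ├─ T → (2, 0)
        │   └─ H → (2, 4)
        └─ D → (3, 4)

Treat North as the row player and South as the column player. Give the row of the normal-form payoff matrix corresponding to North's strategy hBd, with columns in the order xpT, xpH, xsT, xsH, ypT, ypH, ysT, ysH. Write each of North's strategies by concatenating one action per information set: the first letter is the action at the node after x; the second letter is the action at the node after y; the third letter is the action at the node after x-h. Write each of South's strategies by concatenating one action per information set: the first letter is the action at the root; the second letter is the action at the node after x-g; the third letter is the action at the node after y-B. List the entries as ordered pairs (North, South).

(6,6) (6,6) (6,6) (6,6) (2,0) (2,4) (2,0) (2,4)

vs xpT: South plays x → North plays h at [x] → North plays d at [x-h] → (6, 6)
vs xpH: South plays x → North plays h at [x] → North plays d at [x-h] → (6, 6)
vs xsT: South plays x → North plays h at [x] → North plays d at [x-h] → (6, 6)
vs xsH: South plays x → North plays h at [x] → North plays d at [x-h] → (6, 6)
vs ypT: South plays y → North plays B at [y] → South plays T at [y-B] → (2, 0)
vs ypH: South plays y → North plays B at [y] → South plays H at [y-B] → (2, 4)
vs ysT: South plays y → North plays B at [y] → South plays T at [y-B] → (2, 0)
vs ysH: South plays y → North plays B at [y] → South plays H at [y-B] → (2, 4)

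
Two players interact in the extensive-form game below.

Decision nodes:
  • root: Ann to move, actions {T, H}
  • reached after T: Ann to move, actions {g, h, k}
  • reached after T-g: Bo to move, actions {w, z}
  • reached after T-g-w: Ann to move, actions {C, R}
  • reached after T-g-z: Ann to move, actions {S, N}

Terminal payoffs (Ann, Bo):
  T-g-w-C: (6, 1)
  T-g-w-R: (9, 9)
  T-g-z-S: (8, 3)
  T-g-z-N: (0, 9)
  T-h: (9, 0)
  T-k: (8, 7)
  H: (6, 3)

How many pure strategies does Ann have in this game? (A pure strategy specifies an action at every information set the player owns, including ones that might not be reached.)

24

Ann owns the root with actions {T, H} — two choices.
Ann owns the node after T with actions {g, h, k} — three choices.
Ann owns the node after T-g-w with actions {C, R} — two choices.
Ann owns the node after T-g-z with actions {S, N} — two choices.
A pure strategy fixes one action at each information set independently, so the count is the product 2 × 3 × 2 × 2 = 24.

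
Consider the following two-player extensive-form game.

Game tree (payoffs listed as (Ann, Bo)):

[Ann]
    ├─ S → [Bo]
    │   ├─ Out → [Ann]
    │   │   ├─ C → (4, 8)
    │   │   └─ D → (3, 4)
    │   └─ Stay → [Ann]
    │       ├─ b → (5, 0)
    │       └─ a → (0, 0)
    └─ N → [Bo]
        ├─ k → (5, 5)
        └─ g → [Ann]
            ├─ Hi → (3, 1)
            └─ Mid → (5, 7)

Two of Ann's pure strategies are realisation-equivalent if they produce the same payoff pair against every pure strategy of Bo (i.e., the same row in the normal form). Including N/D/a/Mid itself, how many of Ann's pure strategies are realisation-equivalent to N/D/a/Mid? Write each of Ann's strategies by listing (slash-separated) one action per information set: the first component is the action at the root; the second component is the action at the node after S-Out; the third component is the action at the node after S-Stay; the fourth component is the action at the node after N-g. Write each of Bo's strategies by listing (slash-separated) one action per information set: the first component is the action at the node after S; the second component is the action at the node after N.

4

Row for N/D/a/Mid (columns Out/k, Out/g, Stay/k, Stay/g): (5,5) (5,7) (5,5) (5,7).
Under N/D/a/Mid, Ann's choice at the node after S-Out and at the node after S-Stay can never be reached regardless of what Bo does, so varying those choices leaves every outcome unchanged.
Holding the reachable choices fixed and varying the unreachable ones freely already gives 2 × 2 = 4 equivalent strategies.
No other strategy reproduces this row, so those 4 are the full class: N/C/b/Mid, N/C/a/Mid, N/D/b/Mid, N/D/a/Mid.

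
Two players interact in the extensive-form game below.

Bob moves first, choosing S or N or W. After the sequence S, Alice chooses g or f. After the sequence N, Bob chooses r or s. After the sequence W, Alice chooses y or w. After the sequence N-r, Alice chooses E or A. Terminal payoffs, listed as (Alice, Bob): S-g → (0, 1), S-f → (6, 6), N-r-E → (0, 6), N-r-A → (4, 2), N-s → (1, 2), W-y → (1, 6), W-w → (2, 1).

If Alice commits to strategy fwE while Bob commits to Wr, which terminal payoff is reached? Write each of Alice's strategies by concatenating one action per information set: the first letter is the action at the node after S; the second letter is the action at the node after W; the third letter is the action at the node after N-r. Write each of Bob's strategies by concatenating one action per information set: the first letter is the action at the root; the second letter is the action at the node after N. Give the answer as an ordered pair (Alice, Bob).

(2, 1)

Trace the play path from the root:
  Bob plays W
  Alice plays w at [W]
→ terminal payoff (2, 1).
(Alice's choice at the node after S is never reached on this path, so it doesn't affect the outcome.)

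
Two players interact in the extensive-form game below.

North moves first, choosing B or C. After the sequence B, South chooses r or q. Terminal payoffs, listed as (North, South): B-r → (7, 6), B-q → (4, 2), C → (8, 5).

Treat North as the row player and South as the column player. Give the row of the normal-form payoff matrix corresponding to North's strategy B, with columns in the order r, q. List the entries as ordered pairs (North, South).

(7,6) (4,2)

vs r: North plays B → South plays r at [B] → (7, 6)
vs q: North plays B → South plays q at [B] → (4, 2)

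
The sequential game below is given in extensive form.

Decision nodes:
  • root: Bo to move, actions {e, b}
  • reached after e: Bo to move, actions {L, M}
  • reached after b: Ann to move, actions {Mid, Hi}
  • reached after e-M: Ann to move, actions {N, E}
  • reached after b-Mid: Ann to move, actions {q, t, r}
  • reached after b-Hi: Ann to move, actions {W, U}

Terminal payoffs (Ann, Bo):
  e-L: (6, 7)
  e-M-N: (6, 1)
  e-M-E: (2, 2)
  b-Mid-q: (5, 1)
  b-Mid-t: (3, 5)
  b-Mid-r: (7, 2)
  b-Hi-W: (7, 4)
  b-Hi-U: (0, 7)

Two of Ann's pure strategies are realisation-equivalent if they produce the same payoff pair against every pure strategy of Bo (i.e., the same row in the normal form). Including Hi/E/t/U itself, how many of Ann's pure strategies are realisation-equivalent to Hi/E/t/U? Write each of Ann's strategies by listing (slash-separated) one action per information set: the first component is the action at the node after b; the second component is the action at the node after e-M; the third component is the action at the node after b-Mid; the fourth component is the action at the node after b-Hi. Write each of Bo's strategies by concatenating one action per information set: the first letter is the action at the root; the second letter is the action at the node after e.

3

Row for Hi/E/t/U (columns eL, eM, bL, bM): (6,7) (2,2) (0,7) (0,7).
Under Hi/E/t/U, Ann's choice at the node after b-Mid can never be reached regardless of what Bo does, so varying those choices leaves every outcome unchanged.
Holding the reachable choices fixed and varying the unreachable one freely already gives 3 equivalent strategies.
No other strategy reproduces this row, so those 3 are the full class: Hi/E/q/U, Hi/E/t/U, Hi/E/r/U.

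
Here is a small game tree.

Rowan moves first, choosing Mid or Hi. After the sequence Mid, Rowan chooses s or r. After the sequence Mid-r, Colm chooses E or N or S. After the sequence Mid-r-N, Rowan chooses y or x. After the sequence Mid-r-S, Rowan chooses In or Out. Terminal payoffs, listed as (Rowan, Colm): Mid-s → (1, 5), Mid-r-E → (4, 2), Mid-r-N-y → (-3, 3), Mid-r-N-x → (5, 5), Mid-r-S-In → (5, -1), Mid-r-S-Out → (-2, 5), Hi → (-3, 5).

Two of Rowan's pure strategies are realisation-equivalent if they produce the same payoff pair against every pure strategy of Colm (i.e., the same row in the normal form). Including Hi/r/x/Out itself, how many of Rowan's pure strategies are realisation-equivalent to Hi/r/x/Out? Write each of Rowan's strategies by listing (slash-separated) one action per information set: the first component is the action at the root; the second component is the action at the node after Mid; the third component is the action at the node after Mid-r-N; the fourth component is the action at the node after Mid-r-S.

8

Row for Hi/r/x/Out (columns E, N, S): (-3,5) (-3,5) (-3,5).
Under Hi/r/x/Out, Rowan's choice at the node after Mid and at the node after Mid-r-N and at the node after Mid-r-S can never be reached regardless of what Colm does, so varying those choices leaves every outcome unchanged.
Holding the reachable choices fixed and varying the unreachable ones freely already gives 2 × 2 × 2 = 8 equivalent strategies.
No other strategy reproduces this row, so those 8 are the full class: Hi/s/y/In, Hi/s/y/Out, Hi/s/x/In, Hi/s/x/Out, Hi/r/y/In, Hi/r/y/Out, Hi/r/x/In, Hi/r/x/Out.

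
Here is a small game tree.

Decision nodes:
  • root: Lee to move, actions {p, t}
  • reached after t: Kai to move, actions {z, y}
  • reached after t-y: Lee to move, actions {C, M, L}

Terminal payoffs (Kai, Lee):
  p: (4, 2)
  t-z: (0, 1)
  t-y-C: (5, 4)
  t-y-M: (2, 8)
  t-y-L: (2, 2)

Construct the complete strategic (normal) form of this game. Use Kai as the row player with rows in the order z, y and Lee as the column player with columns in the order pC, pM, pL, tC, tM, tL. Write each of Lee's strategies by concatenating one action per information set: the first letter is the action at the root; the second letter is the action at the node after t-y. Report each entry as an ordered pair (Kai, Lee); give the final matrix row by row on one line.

           pC       pM       pL       tC       tM       tL
   z    (4,2)    (4,2)    (4,2)    (0,1)    (0,1)    (0,1)
   y    (4,2)    (4,2)    (4,2)    (5,4)    (2,8)    (2,2)

z: (4,2) (4,2) (4,2) (0,1) (0,1) (0,1) | y: (4,2) (4,2) (4,2) (5,4) (2,8) (2,2)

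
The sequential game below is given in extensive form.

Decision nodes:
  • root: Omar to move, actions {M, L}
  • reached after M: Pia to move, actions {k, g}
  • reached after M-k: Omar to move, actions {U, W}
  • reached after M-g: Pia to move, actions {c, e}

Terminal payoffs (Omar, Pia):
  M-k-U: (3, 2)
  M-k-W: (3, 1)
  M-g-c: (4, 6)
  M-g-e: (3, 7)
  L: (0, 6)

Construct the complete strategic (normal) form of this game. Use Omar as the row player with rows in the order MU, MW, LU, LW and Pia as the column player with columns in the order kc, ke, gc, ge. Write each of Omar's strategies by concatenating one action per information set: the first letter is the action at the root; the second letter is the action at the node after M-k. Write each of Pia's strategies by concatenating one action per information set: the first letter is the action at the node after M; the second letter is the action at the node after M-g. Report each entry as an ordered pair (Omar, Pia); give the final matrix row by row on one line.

MU: (3,2) (3,2) (4,6) (3,7) | MW: (3,1) (3,1) (4,6) (3,7) | LU: (0,6) (0,6) (0,6) (0,6) | LW: (0,6) (0,6) (0,6) (0,6)

Row MU: kc→(3,2), ke→(3,2), gc→(4,6), ge→(3,7)
Row MW: kc→(3,1), ke→(3,1), gc→(4,6), ge→(3,7)
Row LU: kc→(0,6), ke→(0,6), gc→(0,6), ge→(0,6)
Row LW: kc→(0,6), ke→(0,6), gc→(0,6), ge→(0,6)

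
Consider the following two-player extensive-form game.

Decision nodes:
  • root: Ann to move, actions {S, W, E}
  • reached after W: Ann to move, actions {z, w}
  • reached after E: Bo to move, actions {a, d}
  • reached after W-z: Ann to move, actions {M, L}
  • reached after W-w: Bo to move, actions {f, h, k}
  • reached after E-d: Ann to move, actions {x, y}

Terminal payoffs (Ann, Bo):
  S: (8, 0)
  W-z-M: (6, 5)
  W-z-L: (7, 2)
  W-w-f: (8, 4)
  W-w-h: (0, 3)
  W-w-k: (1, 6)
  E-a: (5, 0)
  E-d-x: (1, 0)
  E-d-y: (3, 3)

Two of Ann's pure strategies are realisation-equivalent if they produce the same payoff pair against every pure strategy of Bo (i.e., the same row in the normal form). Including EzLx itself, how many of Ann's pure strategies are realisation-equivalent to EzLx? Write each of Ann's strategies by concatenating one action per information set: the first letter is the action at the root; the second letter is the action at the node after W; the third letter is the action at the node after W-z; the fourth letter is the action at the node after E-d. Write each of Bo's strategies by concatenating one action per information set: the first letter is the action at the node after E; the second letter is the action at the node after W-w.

4

Row for EzLx (columns af, ah, ak, df, dh, dk): (5,0) (5,0) (5,0) (1,0) (1,0) (1,0).
Under EzLx, Ann's choice at the node after W and at the node after W-z can never be reached regardless of what Bo does, so varying those choices leaves every outcome unchanged.
Holding the reachable choices fixed and varying the unreachable ones freely already gives 2 × 2 = 4 equivalent strategies.
No other strategy reproduces this row, so those 4 are the full class: EzMx, EzLx, EwMx, EwLx.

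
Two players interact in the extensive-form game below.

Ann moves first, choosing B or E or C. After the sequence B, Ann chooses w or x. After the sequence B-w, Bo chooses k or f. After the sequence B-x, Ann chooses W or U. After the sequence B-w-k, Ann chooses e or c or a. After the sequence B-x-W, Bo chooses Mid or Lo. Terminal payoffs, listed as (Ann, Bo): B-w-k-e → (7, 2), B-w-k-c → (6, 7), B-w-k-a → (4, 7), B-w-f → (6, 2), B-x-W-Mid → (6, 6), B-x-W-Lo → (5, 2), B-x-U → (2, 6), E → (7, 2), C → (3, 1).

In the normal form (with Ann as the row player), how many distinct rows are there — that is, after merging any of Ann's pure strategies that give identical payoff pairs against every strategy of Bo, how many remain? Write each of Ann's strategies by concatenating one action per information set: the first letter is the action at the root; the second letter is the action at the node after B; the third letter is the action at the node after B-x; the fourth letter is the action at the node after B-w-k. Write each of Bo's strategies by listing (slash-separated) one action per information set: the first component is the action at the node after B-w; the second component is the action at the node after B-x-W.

7

Ann has 36 pure strategies: BwWe, BwWc, BwWa, BwUe, BwUc, BwUa, BxWe, BxWc, BxWa, BxUe, BxUc, BxUa, EwWe, EwWc, EwWa, EwUe, EwUc, EwUa, ExWe, ExWc, ExWa, ExUe, ExUc, ExUa, CwWe, CwWc, CwWa, CwUe, CwUc, CwUa, CxWe, CxWc, CxWa, CxUe, CxUc, CxUa. Columns: k/Mid, k/Lo, f/Mid, f/Lo.
{BwWe, BwUe} → row (7,2) (7,2) (6,2) (6,2)
{BwWc, BwUc} → row (6,7) (6,7) (6,2) (6,2)
{BwWa, BwUa} → row (4,7) (4,7) (6,2) (6,2)
{BxWe, BxWc, BxWa} → row (6,6) (5,2) (6,6) (5,2)
{BxUe, BxUc, BxUa} → row (2,6) (2,6) (2,6) (2,6)
{EwWe, EwWc, EwWa, EwUe, EwUc, EwUa, ExWe, ExWc, ExWa, ExUe, ExUc, ExUa} → row (7,2) (7,2) (7,2) (7,2)
{CwWe, CwWc, CwWa, CwUe, CwUc, CwUa, CxWe, CxWc, CxWa, CxUe, CxUc, CxUa} → row (3,1) (3,1) (3,1) (3,1)
That's 7 distinct rows out of 36 strategies.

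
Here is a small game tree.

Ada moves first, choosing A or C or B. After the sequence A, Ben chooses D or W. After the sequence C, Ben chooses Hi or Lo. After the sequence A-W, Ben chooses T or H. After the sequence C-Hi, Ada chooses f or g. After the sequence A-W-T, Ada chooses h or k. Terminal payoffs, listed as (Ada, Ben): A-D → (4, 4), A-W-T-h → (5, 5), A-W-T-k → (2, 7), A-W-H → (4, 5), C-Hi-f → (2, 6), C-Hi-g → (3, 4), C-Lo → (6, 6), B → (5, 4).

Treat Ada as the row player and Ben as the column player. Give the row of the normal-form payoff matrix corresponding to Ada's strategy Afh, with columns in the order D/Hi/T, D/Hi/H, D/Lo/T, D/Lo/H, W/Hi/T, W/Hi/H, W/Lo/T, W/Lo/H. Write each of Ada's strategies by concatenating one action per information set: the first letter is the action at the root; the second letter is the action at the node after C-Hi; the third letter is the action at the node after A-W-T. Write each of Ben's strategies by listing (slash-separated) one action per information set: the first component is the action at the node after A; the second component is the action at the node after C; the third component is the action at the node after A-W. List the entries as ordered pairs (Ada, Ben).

(4,4) (4,4) (4,4) (4,4) (5,5) (4,5) (5,5) (4,5)

vs D/Hi/T: Ada plays A → Ben plays D at [A] → (4, 4)
vs D/Hi/H: Ada plays A → Ben plays D at [A] → (4, 4)
vs D/Lo/T: Ada plays A → Ben plays D at [A] → (4, 4)
vs D/Lo/H: Ada plays A → Ben plays D at [A] → (4, 4)
vs W/Hi/T: Ada plays A → Ben plays W at [A] → Ben plays T at [A-W] → Ada plays h at [A-W-T] → (5, 5)
vs W/Hi/H: Ada plays A → Ben plays W at [A] → Ben plays H at [A-W] → (4, 5)
vs W/Lo/T: Ada plays A → Ben plays W at [A] → Ben plays T at [A-W] → Ada plays h at [A-W-T] → (5, 5)
vs W/Lo/H: Ada plays A → Ben plays W at [A] → Ben plays H at [A-W] → (4, 5)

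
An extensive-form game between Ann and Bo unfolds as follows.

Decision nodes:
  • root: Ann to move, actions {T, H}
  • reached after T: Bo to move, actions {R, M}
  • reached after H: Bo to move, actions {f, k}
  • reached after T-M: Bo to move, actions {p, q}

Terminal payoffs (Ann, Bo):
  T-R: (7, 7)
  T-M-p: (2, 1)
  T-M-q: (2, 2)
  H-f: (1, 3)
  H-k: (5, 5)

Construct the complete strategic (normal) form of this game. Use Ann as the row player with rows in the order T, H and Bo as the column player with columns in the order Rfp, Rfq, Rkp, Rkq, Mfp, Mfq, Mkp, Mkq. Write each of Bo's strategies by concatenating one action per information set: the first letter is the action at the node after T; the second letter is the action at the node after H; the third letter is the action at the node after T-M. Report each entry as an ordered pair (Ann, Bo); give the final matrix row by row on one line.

T: (7,7) (7,7) (7,7) (7,7) (2,1) (2,2) (2,1) (2,2) | H: (1,3) (1,3) (5,5) (5,5) (1,3) (1,3) (5,5) (5,5)

Row T: Rfp→(7,7), Rfq→(7,7), Rkp→(7,7), Rkq→(7,7), Mfp→(2,1), Mfq→(2,2), Mkp→(2,1), Mkq→(2,2)
Row H: Rfp→(1,3), Rfq→(1,3), Rkp→(5,5), Rkq→(5,5), Mfp→(1,3), Mfq→(1,3), Mkp→(5,5), Mkq→(5,5)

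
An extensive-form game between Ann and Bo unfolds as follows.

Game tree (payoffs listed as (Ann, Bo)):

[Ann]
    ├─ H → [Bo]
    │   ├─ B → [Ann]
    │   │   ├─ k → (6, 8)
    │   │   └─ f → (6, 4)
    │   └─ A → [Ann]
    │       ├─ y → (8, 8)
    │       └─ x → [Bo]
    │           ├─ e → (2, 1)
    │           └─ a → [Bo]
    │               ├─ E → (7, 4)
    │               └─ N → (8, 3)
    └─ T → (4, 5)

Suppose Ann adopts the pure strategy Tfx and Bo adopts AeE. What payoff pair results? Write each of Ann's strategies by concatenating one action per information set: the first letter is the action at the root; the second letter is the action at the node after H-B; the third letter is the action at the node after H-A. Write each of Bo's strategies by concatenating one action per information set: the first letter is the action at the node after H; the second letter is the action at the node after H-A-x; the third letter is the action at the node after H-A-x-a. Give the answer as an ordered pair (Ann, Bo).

Trace the play path from the root:
  Ann plays T
→ terminal payoff (4, 5).
(Ann's choice at the node after H-B is never reached on this path, so it doesn't affect the outcome.)

(4, 5)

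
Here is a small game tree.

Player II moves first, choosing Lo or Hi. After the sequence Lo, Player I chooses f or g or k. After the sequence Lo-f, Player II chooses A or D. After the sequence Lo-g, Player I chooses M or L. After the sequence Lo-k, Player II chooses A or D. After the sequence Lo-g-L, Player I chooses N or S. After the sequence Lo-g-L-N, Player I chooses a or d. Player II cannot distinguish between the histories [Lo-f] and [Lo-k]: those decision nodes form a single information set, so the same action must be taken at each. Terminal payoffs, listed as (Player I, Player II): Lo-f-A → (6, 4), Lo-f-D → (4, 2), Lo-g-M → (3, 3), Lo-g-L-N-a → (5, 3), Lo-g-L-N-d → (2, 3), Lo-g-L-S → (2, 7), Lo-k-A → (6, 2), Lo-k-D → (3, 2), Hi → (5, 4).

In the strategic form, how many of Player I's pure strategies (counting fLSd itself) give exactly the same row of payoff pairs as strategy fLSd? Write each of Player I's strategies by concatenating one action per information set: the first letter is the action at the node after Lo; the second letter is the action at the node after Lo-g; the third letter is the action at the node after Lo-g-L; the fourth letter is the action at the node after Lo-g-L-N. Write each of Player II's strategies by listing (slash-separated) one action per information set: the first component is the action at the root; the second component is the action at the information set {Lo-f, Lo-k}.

Row for fLSd (columns Lo/A, Lo/D, Hi/A, Hi/D): (6,4) (4,2) (5,4) (5,4).
Under fLSd, Player I's choice at the node after Lo-g and at the node after Lo-g-L and at the node after Lo-g-L-N can never be reached regardless of what Player II does, so varying those choices leaves every outcome unchanged.
Holding the reachable choices fixed and varying the unreachable ones freely already gives 2 × 2 × 2 = 8 equivalent strategies.
No other strategy reproduces this row, so those 8 are the full class: fMNa, fMNd, fMSa, fMSd, fLNa, fLNd, fLSa, fLSd.

8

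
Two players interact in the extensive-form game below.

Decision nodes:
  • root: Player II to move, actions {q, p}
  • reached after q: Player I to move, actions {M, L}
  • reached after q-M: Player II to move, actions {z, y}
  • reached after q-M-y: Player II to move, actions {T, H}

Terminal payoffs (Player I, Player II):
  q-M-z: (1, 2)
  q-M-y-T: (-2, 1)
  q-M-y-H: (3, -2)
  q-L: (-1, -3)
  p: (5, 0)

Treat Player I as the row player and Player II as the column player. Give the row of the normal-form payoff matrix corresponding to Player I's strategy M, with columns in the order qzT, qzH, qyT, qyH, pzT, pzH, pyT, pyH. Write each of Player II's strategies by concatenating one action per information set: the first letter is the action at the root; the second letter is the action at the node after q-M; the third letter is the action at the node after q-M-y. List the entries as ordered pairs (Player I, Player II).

vs qzT: Player II plays q → Player I plays M at [q] → Player II plays z at [q-M] → (1, 2)
vs qzH: Player II plays q → Player I plays M at [q] → Player II plays z at [q-M] → (1, 2)
vs qyT: Player II plays q → Player I plays M at [q] → Player II plays y at [q-M] → Player II plays T at [q-M-y] → (-2, 1)
vs qyH: Player II plays q → Player I plays M at [q] → Player II plays y at [q-M] → Player II plays H at [q-M-y] → (3, -2)
vs pzT: Player II plays p → (5, 0)
vs pzH: Player II plays p → (5, 0)
vs pyT: Player II plays p → (5, 0)
vs pyH: Player II plays p → (5, 0)

(1,2) (1,2) (-2,1) (3,-2) (5,0) (5,0) (5,0) (5,0)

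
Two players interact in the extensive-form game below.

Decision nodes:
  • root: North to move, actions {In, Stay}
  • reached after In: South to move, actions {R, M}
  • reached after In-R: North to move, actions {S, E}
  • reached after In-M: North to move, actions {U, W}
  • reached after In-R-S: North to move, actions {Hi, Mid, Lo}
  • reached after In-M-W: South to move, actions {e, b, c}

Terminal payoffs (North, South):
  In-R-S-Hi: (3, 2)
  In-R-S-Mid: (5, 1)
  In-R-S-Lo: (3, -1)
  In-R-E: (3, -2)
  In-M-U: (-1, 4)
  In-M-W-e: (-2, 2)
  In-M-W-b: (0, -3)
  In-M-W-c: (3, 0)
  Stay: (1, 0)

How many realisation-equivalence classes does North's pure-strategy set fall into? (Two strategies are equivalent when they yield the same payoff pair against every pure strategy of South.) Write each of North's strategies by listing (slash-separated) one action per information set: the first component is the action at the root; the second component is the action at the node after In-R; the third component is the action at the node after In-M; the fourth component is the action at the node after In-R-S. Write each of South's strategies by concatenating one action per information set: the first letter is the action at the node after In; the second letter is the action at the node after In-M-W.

North has 24 pure strategies: In/S/U/Hi, In/S/U/Mid, In/S/U/Lo, In/S/W/Hi, In/S/W/Mid, In/S/W/Lo, In/E/U/Hi, In/E/U/Mid, In/E/U/Lo, In/E/W/Hi, In/E/W/Mid, In/E/W/Lo, Stay/S/U/Hi, Stay/S/U/Mid, Stay/S/U/Lo, Stay/S/W/Hi, Stay/S/W/Mid, Stay/S/W/Lo, Stay/E/U/Hi, Stay/E/U/Mid, Stay/E/U/Lo, Stay/E/W/Hi, Stay/E/W/Mid, Stay/E/W/Lo. Columns: Re, Rb, Rc, Me, Mb, Mc.
{In/S/U/Hi} → row (3,2) (3,2) (3,2) (-1,4) (-1,4) (-1,4)
{In/S/U/Mid} → row (5,1) (5,1) (5,1) (-1,4) (-1,4) (-1,4)
{In/S/U/Lo} → row (3,-1) (3,-1) (3,-1) (-1,4) (-1,4) (-1,4)
{In/S/W/Hi} → row (3,2) (3,2) (3,2) (-2,2) (0,-3) (3,0)
{In/S/W/Mid} → row (5,1) (5,1) (5,1) (-2,2) (0,-3) (3,0)
{In/S/W/Lo} → row (3,-1) (3,-1) (3,-1) (-2,2) (0,-3) (3,0)
{In/E/U/Hi, In/E/U/Mid, In/E/U/Lo} → row (3,-2) (3,-2) (3,-2) (-1,4) (-1,4) (-1,4)
{In/E/W/Hi, In/E/W/Mid, In/E/W/Lo} → row (3,-2) (3,-2) (3,-2) (-2,2) (0,-3) (3,0)
{Stay/S/U/Hi, Stay/S/U/Mid, Stay/S/U/Lo, Stay/S/W/Hi, Stay/S/W/Mid, Stay/S/W/Lo, Stay/E/U/Hi, Stay/E/U/Mid, Stay/E/U/Lo, Stay/E/W/Hi, Stay/E/W/Mid, Stay/E/W/Lo} → row (1,0) (1,0) (1,0) (1,0) (1,0) (1,0)
That's 9 distinct rows out of 24 strategies.

9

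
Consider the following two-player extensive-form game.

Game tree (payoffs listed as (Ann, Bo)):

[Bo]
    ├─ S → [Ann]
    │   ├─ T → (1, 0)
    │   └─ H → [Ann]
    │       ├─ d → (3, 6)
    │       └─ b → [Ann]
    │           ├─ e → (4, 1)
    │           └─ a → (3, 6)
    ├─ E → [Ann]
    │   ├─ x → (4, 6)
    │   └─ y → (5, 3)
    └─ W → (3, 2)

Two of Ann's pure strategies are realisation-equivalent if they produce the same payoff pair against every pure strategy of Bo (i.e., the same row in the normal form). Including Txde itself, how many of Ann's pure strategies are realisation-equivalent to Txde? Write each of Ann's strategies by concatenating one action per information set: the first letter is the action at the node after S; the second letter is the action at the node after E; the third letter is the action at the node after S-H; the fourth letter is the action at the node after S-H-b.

4

Row for Txde (columns S, E, W): (1,0) (4,6) (3,2).
Under Txde, Ann's choice at the node after S-H and at the node after S-H-b can never be reached regardless of what Bo does, so varying those choices leaves every outcome unchanged.
Holding the reachable choices fixed and varying the unreachable ones freely already gives 2 × 2 = 4 equivalent strategies.
No other strategy reproduces this row, so those 4 are the full class: Txde, Txda, Txbe, Txba.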